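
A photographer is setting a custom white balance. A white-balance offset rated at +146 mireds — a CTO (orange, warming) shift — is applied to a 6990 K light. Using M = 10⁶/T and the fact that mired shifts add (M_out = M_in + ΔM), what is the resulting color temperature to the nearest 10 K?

M_in = 10⁶/6990 = 143.06 mireds.
M_out = 143.06 + (+146) = 289.06 mireds.
T_out = 10⁶/289.06 = 3459.5 K → 3460 K.

3460 K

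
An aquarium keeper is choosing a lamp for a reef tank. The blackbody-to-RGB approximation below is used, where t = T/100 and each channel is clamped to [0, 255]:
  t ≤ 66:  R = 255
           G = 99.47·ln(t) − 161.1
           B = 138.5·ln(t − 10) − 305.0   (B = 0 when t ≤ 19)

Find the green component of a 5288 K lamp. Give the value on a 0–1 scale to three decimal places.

t = 5288/100 = 52.88; the t ≤ 66 branch applies.
G = 99.47·ln 52.88 − 161.1 = 99.47·3.9680 − 161.1 = 233.599.
On a 0–1 scale: 233.599/255 = 0.9161 → 0.916.

0.916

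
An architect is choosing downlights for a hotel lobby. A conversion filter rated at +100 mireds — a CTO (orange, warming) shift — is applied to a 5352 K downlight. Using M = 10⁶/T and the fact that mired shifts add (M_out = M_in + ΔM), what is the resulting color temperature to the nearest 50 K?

M_in = 10⁶/5352 = 186.85 mireds.
M_out = 186.85 + (+100) = 286.85 mireds.
T_out = 10⁶/286.85 = 3486.2 K → 3500 K.

3500 K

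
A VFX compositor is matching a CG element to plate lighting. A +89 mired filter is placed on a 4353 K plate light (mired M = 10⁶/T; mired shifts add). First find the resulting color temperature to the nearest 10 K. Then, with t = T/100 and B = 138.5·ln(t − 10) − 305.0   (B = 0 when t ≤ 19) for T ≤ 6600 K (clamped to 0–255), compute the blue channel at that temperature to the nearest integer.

119

M_in = 10⁶/4353 = 229.73; M_out = 229.73 + (+89) = 318.73.
T_out = 10⁶/318.73 = 3137.5 K → 3140 K; t = 31.4.
B = 138.5·ln(31.4 − 10) − 305.0 = 138.5·ln 21.4 − 305.0 = 138.5·3.0634 − 305.0 = 119.280.
Rounded: 119.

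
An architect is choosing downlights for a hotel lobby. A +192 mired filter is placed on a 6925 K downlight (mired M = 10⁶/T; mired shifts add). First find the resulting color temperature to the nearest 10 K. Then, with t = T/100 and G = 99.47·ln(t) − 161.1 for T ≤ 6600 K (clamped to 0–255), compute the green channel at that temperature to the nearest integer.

176

M_in = 10⁶/6925 = 144.40; M_out = 144.40 + (+192) = 336.40.
T_out = 10⁶/336.40 = 2972.6 K → 2970 K; t = 29.7.
G = 99.47·ln 29.7 − 161.1 = 99.47·3.3911 − 161.1 = 176.217.
Rounded: 176.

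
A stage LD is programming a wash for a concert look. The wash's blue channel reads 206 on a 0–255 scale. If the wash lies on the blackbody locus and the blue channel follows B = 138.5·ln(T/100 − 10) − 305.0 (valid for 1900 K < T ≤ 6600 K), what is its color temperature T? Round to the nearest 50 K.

ln(t − 10) = (206 + 305.0) / 138.5 = 3.6895.
t − 10 = e^3.6895 = 40.026, so t = 50.026.
T = 100·t = 5003 K → 5000 K to the nearest 50 K.

5000 K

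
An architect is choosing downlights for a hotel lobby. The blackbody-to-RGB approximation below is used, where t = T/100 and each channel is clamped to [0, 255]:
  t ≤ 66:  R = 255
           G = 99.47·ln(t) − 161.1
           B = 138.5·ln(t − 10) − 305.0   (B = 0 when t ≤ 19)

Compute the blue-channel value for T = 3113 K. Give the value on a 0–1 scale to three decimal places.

0.461

t = 3113/100 = 31.13; the t ≤ 66 branch applies.
B = 138.5·ln(31.13 − 10) − 305.0 = 138.5·ln 21.13 − 305.0 = 138.5·3.0507 − 305.0 = 117.521.
On a 0–1 scale: 117.521/255 = 0.4609 → 0.461.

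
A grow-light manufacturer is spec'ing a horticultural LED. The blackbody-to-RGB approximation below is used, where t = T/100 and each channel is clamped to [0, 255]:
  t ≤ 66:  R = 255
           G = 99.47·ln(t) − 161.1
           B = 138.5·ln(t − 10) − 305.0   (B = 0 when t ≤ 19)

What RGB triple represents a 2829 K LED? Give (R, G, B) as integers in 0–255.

(255, 171, 98)

t = 2829/100 = 28.29; the t ≤ 66 branch applies.
R = 255 by definition for t ≤ 66.
G = 99.47·ln 28.29 − 161.1 = 99.47·3.3425 − 161.1 = 171.379.
B = 138.5·ln(28.29 − 10) − 305.0 = 138.5·ln 18.29 − 305.0 = 138.5·2.9064 − 305.0 = 97.530.
Rounded: (255, 171, 98).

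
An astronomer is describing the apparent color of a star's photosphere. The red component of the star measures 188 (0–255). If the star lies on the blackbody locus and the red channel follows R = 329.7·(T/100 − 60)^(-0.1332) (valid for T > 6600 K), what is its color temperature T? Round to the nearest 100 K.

12800 K

(t − 60)^(-0.1332) = 188/329.7 = 0.57022.
t − 60 = 0.57022^(1/-0.1332) = 0.57022^(-7.508) = 67.848, so t = 127.848.
T = 100·t = 12785 K → 12800 K to the nearest 100 K.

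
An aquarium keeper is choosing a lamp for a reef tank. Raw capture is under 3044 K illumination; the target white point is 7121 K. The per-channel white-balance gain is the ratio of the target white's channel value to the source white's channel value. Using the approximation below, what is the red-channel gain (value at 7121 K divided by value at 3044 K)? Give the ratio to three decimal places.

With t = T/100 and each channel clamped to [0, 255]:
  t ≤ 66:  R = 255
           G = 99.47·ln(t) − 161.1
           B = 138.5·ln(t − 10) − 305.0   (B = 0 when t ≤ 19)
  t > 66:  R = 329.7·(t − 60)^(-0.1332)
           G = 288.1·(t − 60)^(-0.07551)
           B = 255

0.937

At 3044 K (t = 30.44):
  R = 255 by definition for t ≤ 66.
At 7121 K (t = 71.21):
  R = 329.7·(71.21 − 60)^(-0.1332) = 329.7·11.21^(-0.1332) = 329.7·0.72476 = 238.952.
Gain = 238.952 / 255.000 = 0.9371 → 0.937.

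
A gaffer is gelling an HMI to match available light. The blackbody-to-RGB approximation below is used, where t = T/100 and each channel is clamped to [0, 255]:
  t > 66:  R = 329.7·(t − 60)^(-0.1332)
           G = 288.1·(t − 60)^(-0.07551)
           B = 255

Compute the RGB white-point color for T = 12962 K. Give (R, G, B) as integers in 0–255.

t = 12962/100 = 129.62; the t > 66 branch applies.
R = 329.7·(129.62 − 60)^(-0.1332) = 329.7·69.62^(-0.1332) = 329.7·0.56826 = 187.356.
G = 288.1·(129.62 − 60)^(-0.07551) = 288.1·69.62^(-0.07551) = 288.1·0.72586 = 209.121.
B = 255 by definition for t > 66.
Rounded: (187, 209, 255).

(187, 209, 255)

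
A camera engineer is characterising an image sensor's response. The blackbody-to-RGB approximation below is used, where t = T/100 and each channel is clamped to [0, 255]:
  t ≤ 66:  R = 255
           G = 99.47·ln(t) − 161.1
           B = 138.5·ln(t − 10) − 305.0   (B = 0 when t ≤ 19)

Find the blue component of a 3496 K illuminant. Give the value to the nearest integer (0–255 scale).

141

t = 3496/100 = 34.96; the t ≤ 66 branch applies.
B = 138.5·ln(34.96 − 10) − 305.0 = 138.5·ln 24.96 − 305.0 = 138.5·3.2173 − 305.0 = 140.593.
Rounded: 141.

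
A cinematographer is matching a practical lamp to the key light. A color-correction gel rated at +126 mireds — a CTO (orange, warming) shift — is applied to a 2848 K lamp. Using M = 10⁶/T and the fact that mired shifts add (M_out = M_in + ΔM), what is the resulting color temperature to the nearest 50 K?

M_in = 10⁶/2848 = 351.12 mireds.
M_out = 351.12 + (+126) = 477.12 mireds.
T_out = 10⁶/477.12 = 2095.9 K → 2100 K.

2100 K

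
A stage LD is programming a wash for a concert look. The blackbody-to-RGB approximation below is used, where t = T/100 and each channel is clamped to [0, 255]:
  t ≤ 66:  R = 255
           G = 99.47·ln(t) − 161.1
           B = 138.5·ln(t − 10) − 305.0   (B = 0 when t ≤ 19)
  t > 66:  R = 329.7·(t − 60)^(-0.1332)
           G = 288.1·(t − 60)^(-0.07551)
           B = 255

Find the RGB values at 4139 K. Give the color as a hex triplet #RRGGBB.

t = 4139/100 = 41.39; the t ≤ 66 branch applies.
R = 255 by definition for t ≤ 66.
G = 99.47·ln 41.39 − 161.1 = 99.47·3.7230 − 161.1 = 209.231.
B = 138.5·ln(41.39 − 10) − 305.0 = 138.5·ln 31.39 − 305.0 = 138.5·3.4465 − 305.0 = 172.339.
Rounded: (255, 209, 172).
In hex: #FFD1AC.

#FFD1AC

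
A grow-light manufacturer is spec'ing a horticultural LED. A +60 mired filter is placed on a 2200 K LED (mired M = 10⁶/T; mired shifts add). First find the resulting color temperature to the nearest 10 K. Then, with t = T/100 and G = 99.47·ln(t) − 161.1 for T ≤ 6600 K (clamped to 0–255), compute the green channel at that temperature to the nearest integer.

134

M_in = 10⁶/2200 = 454.55; M_out = 454.55 + (+60) = 514.55.
T_out = 10⁶/514.55 = 1943.5 K → 1940 K; t = 19.4.
G = 99.47·ln 19.4 − 161.1 = 99.47·2.9653 − 161.1 = 133.856.
Rounded: 134.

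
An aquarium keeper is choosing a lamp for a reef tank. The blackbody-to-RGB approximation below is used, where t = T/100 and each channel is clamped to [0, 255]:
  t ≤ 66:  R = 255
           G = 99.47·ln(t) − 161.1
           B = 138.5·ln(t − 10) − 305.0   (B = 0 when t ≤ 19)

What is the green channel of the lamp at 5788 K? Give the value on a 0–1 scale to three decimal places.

t = 5788/100 = 57.88; the t ≤ 66 branch applies.
G = 99.47·ln 57.88 − 161.1 = 99.47·4.0584 − 161.1 = 242.586.
On a 0–1 scale: 242.586/255 = 0.9513 → 0.951.

0.951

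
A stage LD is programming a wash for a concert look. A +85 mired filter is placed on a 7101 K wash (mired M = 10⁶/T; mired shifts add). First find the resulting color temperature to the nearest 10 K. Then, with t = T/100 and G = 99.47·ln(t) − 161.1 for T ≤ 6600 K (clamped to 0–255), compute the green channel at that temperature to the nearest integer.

M_in = 10⁶/7101 = 140.83; M_out = 140.83 + (+85) = 225.83.
T_out = 10⁶/225.83 = 4428.2 K → 4430 K; t = 44.3.
G = 99.47·ln 44.3 − 161.1 = 99.47·3.7910 − 161.1 = 215.989.
Rounded: 216.

216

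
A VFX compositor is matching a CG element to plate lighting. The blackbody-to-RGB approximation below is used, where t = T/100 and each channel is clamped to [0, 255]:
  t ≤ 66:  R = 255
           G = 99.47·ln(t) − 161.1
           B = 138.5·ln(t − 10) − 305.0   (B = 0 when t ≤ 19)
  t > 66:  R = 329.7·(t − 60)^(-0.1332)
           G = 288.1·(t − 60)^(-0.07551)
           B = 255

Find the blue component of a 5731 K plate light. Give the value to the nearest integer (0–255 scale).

229

t = 5731/100 = 57.31; the t ≤ 66 branch applies.
B = 138.5·ln(57.31 − 10) − 305.0 = 138.5·ln 47.31 − 305.0 = 138.5·3.8567 − 305.0 = 229.156.
Rounded: 229.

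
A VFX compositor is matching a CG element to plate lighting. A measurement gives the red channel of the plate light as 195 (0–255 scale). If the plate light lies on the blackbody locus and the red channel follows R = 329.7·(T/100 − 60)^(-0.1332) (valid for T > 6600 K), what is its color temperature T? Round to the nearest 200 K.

(t − 60)^(-0.1332) = 195/329.7 = 0.59145.
t − 60 = 0.59145^(1/-0.1332) = 0.59145^(-7.508) = 51.564, so t = 111.564.
T = 100·t = 11156 K → 11200 K to the nearest 200 K.

11200 K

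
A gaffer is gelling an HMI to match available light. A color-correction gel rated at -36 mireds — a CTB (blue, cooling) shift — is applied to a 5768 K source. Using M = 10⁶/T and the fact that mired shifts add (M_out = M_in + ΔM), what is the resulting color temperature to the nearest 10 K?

7280 K

M_in = 10⁶/5768 = 173.37 mireds.
M_out = 173.37 + (-36) = 137.37 mireds.
T_out = 10⁶/137.37 = 7279.6 K → 7280 K.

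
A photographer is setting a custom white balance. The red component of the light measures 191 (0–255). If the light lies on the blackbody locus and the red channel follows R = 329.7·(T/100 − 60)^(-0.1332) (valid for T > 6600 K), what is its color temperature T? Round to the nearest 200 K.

12000 K

(t − 60)^(-0.1332) = 191/329.7 = 0.57931.
t − 60 = 0.57931^(1/-0.1332) = 0.57931^(-7.508) = 60.245, so t = 120.245.
T = 100·t = 12025 K → 12000 K to the nearest 200 K.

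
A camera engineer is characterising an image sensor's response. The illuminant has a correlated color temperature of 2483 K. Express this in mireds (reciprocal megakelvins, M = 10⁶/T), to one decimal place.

402.7 mireds

M = 10⁶ / 2483 = 402.739 → 402.7 mireds.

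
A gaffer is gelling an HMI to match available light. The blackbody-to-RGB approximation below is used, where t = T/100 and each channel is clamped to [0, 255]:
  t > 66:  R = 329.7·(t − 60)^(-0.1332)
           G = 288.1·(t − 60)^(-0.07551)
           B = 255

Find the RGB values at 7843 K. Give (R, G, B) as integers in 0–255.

(224, 231, 255)

t = 7843/100 = 78.43; the t > 66 branch applies.
R = 329.7·(78.43 − 60)^(-0.1332) = 329.7·18.43^(-0.1332) = 329.7·0.67832 = 223.641.
G = 288.1·(78.43 − 60)^(-0.07551) = 288.1·18.43^(-0.07551) = 288.1·0.80249 = 231.198.
B = 255 by definition for t > 66.
Rounded: (224, 231, 255).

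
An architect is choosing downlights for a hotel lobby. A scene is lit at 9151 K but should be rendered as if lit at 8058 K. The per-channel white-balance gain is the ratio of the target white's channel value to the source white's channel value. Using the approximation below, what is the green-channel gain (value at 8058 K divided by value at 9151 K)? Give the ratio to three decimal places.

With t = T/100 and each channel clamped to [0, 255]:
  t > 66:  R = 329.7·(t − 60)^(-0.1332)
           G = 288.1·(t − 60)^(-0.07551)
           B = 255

At 9151 K (t = 91.51):
  G = 288.1·(91.51 − 60)^(-0.07551) = 288.1·31.51^(-0.07551) = 288.1·0.77064 = 222.022.
At 8058 K (t = 80.58):
  G = 288.1·(80.58 − 60)^(-0.07551) = 288.1·20.58^(-0.07551) = 288.1·0.79583 = 229.279.
Gain = 229.279 / 222.022 = 1.0327 → 1.033.

1.033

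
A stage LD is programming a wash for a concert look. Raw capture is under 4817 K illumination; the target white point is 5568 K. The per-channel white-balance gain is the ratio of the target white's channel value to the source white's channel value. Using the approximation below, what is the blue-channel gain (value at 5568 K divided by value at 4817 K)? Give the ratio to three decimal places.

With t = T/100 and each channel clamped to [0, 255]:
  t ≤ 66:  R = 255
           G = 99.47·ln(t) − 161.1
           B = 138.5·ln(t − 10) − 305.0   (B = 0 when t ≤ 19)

At 4817 K (t = 48.17):
  B = 138.5·ln(48.17 − 10) − 305.0 = 138.5·ln 38.17 − 305.0 = 138.5·3.6420 − 305.0 = 199.424.
At 5568 K (t = 55.68):
  B = 138.5·ln(55.68 − 10) − 305.0 = 138.5·ln 45.68 − 305.0 = 138.5·3.8217 − 305.0 = 224.300.
Gain = 224.300 / 199.424 = 1.1247 → 1.125.

1.125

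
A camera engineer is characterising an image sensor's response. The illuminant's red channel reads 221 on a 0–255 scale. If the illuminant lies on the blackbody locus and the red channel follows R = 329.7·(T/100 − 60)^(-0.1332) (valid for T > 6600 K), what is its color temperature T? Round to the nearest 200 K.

(t − 60)^(-0.1332) = 221/329.7 = 0.67031.
t − 60 = 0.67031^(1/-0.1332) = 0.67031^(-7.508) = 20.149, so t = 80.149.
T = 100·t = 8015 K → 8000 K to the nearest 200 K.

8000 K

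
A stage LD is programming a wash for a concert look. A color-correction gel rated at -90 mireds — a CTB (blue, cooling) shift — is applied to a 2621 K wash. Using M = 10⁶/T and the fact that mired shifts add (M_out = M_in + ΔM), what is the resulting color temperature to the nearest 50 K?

M_in = 10⁶/2621 = 381.53 mireds.
M_out = 381.53 + (-90) = 291.53 mireds.
T_out = 10⁶/291.53 = 3430.1 K → 3450 K.

3450 K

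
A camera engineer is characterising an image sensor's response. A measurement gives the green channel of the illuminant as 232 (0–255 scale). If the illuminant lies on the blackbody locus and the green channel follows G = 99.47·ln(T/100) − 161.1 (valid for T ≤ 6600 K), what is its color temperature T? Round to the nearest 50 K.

ln t = (232 + 161.1) / 99.47 = 3.9519.
t = e^3.9519 = 52.036.
T = 100·t = 5204 K → 5200 K to the nearest 50 K.

5200 K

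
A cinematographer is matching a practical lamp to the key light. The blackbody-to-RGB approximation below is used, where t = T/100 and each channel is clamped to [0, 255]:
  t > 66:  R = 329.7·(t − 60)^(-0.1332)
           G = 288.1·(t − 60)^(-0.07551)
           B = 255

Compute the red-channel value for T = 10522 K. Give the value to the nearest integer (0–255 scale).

198

t = 10522/100 = 105.22; the t > 66 branch applies.
R = 329.7·(105.22 − 60)^(-0.1332) = 329.7·45.22^(-0.1332) = 329.7·0.60188 = 198.440.
Rounded: 198.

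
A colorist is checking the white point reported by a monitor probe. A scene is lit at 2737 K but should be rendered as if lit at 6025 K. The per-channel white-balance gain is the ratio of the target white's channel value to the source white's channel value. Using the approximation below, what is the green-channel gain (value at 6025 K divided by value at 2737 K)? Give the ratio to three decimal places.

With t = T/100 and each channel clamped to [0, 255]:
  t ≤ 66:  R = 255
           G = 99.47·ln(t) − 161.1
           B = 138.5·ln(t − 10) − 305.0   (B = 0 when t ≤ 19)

1.467

At 2737 K (t = 27.37):
  G = 99.47·ln 27.37 − 161.1 = 99.47·3.3094 − 161.1 = 168.091.
At 6025 K (t = 60.25):
  G = 99.47·ln 60.25 − 161.1 = 99.47·4.0985 − 161.1 = 246.578.
Gain = 246.578 / 168.091 = 1.4669 → 1.467.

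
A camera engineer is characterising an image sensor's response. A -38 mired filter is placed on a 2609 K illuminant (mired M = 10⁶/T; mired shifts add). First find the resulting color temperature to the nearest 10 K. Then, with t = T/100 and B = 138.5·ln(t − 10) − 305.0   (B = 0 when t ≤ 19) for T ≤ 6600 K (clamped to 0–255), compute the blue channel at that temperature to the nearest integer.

M_in = 10⁶/2609 = 383.29; M_out = 383.29 + (-38) = 345.29.
T_out = 10⁶/345.29 = 2896.1 K → 2900 K; t = 29.
B = 138.5·ln(29 − 10) − 305.0 = 138.5·ln 19 − 305.0 = 138.5·2.9444 − 305.0 = 102.805.
Rounded: 103.

103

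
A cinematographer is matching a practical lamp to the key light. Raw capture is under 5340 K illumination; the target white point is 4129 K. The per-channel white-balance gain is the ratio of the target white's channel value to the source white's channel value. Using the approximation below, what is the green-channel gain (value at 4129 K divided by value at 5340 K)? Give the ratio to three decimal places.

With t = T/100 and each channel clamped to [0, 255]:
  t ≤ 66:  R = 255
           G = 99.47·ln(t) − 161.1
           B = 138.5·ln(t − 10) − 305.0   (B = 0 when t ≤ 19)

At 5340 K (t = 53.4):
  G = 99.47·ln 53.4 − 161.1 = 99.47·3.9778 − 161.1 = 234.573.
At 4129 K (t = 41.29):
  G = 99.47·ln 41.29 − 161.1 = 99.47·3.7206 − 161.1 = 208.990.
Gain = 208.990 / 234.573 = 0.8909 → 0.891.

0.891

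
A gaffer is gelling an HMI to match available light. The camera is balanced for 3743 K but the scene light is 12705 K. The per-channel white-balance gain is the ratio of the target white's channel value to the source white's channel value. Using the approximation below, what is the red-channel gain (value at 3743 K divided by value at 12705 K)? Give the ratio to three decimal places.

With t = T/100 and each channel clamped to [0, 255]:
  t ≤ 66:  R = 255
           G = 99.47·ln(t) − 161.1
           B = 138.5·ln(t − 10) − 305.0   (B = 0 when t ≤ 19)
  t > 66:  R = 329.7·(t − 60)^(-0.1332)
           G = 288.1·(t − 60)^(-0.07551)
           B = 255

At 12705 K (t = 127.05):
  R = 329.7·(127.05 − 60)^(-0.1332) = 329.7·67.05^(-0.1332) = 329.7·0.57112 = 188.297.
At 3743 K (t = 37.43):
  R = 255 by definition for t ≤ 66.
Gain = 255.000 / 188.297 = 1.3542 → 1.354.

1.354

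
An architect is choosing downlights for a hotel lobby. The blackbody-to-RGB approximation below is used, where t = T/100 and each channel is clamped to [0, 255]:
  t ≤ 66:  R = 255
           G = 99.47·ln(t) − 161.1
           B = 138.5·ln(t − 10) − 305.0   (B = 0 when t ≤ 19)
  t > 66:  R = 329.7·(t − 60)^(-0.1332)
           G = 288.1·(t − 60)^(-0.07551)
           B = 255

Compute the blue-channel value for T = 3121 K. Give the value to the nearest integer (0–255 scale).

118

t = 3121/100 = 31.21; the t ≤ 66 branch applies.
B = 138.5·ln(31.21 − 10) − 305.0 = 138.5·ln 21.21 − 305.0 = 138.5·3.0545 − 305.0 = 118.044.
Rounded: 118.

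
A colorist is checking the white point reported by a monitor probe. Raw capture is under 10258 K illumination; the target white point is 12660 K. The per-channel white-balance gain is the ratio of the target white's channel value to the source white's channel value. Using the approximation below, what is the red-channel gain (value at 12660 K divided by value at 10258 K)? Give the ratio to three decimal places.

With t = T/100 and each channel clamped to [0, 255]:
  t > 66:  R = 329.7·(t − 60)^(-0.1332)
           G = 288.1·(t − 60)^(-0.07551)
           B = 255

0.942

At 10258 K (t = 102.58):
  R = 329.7·(102.58 − 60)^(-0.1332) = 329.7·42.58^(-0.1332) = 329.7·0.60672 = 200.036.
At 12660 K (t = 126.6):
  R = 329.7·(126.6 − 60)^(-0.1332) = 329.7·66.6^(-0.1332) = 329.7·0.57163 = 188.466.
Gain = 188.466 / 200.036 = 0.9422 → 0.942.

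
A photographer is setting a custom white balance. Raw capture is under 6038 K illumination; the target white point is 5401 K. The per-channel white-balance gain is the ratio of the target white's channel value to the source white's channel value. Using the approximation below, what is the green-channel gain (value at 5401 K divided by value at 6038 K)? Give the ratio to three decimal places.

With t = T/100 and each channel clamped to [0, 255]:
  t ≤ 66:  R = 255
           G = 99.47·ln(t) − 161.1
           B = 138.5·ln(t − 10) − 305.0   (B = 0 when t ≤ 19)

0.955

At 6038 K (t = 60.38):
  G = 99.47·ln 60.38 − 161.1 = 99.47·4.1007 − 161.1 = 246.792.
At 5401 K (t = 54.01):
  G = 99.47·ln 54.01 − 161.1 = 99.47·3.9892 − 161.1 = 235.703.
Gain = 235.703 / 246.792 = 0.9551 → 0.955.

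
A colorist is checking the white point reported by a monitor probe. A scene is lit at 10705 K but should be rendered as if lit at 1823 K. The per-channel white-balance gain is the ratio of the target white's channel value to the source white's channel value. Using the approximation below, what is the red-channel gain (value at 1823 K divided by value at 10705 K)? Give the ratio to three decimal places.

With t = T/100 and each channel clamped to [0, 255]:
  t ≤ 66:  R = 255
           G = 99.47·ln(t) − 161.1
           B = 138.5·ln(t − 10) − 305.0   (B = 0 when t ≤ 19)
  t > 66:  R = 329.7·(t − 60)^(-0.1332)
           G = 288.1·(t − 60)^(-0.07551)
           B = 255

At 10705 K (t = 107.05):
  R = 329.7·(107.05 − 60)^(-0.1332) = 329.7·47.05^(-0.1332) = 329.7·0.59871 = 197.394.
At 1823 K (t = 18.23):
  R = 255 by definition for t ≤ 66.
Gain = 255.000 / 197.394 = 1.2918 → 1.292.

1.292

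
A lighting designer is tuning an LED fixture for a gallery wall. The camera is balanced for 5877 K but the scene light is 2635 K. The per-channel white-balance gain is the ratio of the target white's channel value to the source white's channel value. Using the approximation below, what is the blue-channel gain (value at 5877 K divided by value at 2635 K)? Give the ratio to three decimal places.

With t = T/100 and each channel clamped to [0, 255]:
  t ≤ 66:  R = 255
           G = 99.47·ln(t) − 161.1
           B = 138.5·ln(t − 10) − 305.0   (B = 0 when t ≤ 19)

At 2635 K (t = 26.35):
  B = 138.5·ln(26.35 − 10) − 305.0 = 138.5·ln 16.35 − 305.0 = 138.5·2.7942 − 305.0 = 82.001.
At 5877 K (t = 58.77):
  B = 138.5·ln(58.77 − 10) − 305.0 = 138.5·ln 48.77 − 305.0 = 138.5·3.8871 − 305.0 = 233.365.
Gain = 233.365 / 82.001 = 2.8459 → 2.846.

2.846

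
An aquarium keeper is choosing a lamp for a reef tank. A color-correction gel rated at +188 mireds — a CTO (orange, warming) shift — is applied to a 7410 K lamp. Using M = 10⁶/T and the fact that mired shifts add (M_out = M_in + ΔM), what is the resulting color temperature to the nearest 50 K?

3100 K

M_in = 10⁶/7410 = 134.95 mireds.
M_out = 134.95 + (+188) = 322.95 mireds.
T_out = 10⁶/322.95 = 3096.4 K → 3100 K.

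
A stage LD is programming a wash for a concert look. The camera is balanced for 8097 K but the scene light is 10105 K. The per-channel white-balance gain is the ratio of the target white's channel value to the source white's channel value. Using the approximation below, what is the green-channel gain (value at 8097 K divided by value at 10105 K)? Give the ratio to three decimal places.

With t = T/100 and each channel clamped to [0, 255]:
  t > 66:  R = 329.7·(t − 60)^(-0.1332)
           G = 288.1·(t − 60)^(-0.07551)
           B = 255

At 10105 K (t = 101.05):
  G = 288.1·(101.05 − 60)^(-0.07551) = 288.1·41.05^(-0.07551) = 288.1·0.75540 = 217.632.
At 8097 K (t = 80.97):
  G = 288.1·(80.97 − 60)^(-0.07551) = 288.1·20.97^(-0.07551) = 288.1·0.79471 = 228.955.
Gain = 228.955 / 217.632 = 1.0520 → 1.052.

1.052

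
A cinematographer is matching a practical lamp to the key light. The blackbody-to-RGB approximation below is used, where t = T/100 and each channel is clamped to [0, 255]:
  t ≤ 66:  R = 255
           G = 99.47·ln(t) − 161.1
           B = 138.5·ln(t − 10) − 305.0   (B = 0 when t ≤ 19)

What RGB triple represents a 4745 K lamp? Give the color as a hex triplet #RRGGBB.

t = 4745/100 = 47.45; the t ≤ 66 branch applies.
R = 255 by definition for t ≤ 66.
G = 99.47·ln 47.45 − 161.1 = 99.47·3.8597 − 161.1 = 222.822.
B = 138.5·ln(47.45 − 10) − 305.0 = 138.5·ln 37.45 − 305.0 = 138.5·3.6230 − 305.0 = 196.786.
Rounded: (255, 223, 197).
In hex: #FFDFC5.

#FFDFC5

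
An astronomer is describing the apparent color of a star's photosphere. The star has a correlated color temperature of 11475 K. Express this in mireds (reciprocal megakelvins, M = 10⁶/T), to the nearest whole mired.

M = 10⁶ / 11475 = 87.146 → 87 mireds.

87 mireds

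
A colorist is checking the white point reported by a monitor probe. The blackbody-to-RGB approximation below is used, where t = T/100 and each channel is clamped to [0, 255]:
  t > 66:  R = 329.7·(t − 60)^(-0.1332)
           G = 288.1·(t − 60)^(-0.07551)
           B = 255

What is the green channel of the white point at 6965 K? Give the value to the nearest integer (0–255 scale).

243

t = 6965/100 = 69.65; the t > 66 branch applies.
G = 288.1·(69.65 − 60)^(-0.07551) = 288.1·9.65^(-0.07551) = 288.1·0.84267 = 242.774.
Rounded: 243.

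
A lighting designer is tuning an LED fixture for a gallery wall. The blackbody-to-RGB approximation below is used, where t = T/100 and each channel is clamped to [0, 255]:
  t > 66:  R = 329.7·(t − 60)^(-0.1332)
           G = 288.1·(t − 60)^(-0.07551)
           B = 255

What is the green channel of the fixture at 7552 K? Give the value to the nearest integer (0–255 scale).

234

t = 7552/100 = 75.52; the t > 66 branch applies.
G = 288.1·(75.52 − 60)^(-0.07551) = 288.1·15.52^(-0.07551) = 288.1·0.81297 = 234.217.
Rounded: 234.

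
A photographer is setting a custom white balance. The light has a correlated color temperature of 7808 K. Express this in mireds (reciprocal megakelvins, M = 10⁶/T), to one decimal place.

M = 10⁶ / 7808 = 128.074 → 128.1 mireds.

128.1 mireds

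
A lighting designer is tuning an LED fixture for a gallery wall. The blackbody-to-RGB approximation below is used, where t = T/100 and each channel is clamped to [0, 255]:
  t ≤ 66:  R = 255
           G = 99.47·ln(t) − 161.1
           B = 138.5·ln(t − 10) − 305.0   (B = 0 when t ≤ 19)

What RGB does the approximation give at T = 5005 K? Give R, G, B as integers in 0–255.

R=255, G=228, B=206

t = 5005/100 = 50.05; the t ≤ 66 branch applies.
R = 255 by definition for t ≤ 66.
G = 99.47·ln 50.05 − 161.1 = 99.47·3.9130 − 161.1 = 228.128.
B = 138.5·ln(50.05 − 10) − 305.0 = 138.5·ln 40.05 − 305.0 = 138.5·3.6901 − 305.0 = 206.083.
Rounded: (255, 228, 206).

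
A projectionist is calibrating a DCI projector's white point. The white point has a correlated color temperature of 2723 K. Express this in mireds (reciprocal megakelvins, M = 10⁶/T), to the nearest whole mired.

367 mireds

M = 10⁶ / 2723 = 367.242 → 367 mireds.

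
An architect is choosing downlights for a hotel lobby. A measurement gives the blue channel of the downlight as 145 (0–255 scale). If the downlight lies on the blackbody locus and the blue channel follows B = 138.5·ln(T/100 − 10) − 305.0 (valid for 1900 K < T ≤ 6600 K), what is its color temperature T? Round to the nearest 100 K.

3600 K

ln(t − 10) = (145 + 305.0) / 138.5 = 3.2491.
t − 10 = e^3.2491 = 25.767, so t = 35.767.
T = 100·t = 3577 K → 3600 K to the nearest 100 K.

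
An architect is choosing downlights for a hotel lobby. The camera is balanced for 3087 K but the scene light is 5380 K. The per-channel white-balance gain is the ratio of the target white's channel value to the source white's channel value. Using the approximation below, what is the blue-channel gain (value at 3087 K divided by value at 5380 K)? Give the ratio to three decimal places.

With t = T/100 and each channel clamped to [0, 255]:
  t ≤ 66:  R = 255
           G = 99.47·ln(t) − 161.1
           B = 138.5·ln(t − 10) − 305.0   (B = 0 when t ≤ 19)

0.530

At 5380 K (t = 53.8):
  B = 138.5·ln(53.8 − 10) − 305.0 = 138.5·ln 43.8 − 305.0 = 138.5·3.7796 − 305.0 = 218.479.
At 3087 K (t = 30.87):
  B = 138.5·ln(30.87 − 10) − 305.0 = 138.5·ln 20.87 − 305.0 = 138.5·3.0383 − 305.0 = 115.806.
Gain = 115.806 / 218.479 = 0.5301 → 0.530.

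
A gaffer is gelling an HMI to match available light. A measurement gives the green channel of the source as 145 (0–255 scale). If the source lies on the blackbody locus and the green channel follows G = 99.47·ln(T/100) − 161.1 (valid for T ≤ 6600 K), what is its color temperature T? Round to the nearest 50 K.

2150 K

ln t = (145 + 161.1) / 99.47 = 3.0773.
t = e^3.0773 = 21.700.
T = 100·t = 2170 K → 2150 K to the nearest 50 K.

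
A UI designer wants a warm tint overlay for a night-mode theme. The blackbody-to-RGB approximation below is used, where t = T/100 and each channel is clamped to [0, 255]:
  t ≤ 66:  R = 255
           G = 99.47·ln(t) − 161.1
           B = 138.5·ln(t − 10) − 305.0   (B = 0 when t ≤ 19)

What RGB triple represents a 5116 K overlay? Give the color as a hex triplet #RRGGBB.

#FFE6D2

t = 5116/100 = 51.16; the t ≤ 66 branch applies.
R = 255 by definition for t ≤ 66.
G = 99.47·ln 51.16 − 161.1 = 99.47·3.9350 − 161.1 = 230.310.
B = 138.5·ln(51.16 − 10) − 305.0 = 138.5·ln 41.16 − 305.0 = 138.5·3.7175 − 305.0 = 209.869.
Rounded: (255, 230, 210).
In hex: #FFE6D2.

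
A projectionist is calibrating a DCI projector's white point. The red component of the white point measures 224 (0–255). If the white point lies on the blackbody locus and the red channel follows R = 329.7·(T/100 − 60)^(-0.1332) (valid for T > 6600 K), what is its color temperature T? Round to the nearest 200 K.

7800 K

(t − 60)^(-0.1332) = 224/329.7 = 0.67941.
t − 60 = 0.67941^(1/-0.1332) = 0.67941^(-7.508) = 18.209, so t = 78.209.
T = 100·t = 7821 K → 7800 K to the nearest 200 K.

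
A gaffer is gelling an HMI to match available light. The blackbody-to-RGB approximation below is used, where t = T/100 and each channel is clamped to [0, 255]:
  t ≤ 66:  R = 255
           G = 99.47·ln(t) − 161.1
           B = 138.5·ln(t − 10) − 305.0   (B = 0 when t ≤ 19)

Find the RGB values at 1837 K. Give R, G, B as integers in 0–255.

t = 1837/100 = 18.37; the t ≤ 66 branch applies.
R = 255 by definition for t ≤ 66.
G = 99.47·ln 18.37 − 161.1 = 99.47·2.9107 − 161.1 = 128.429.
t = 18.37 ≤ 19, so B = 0.
Rounded: (255, 128, 0).

R=255, G=128, B=0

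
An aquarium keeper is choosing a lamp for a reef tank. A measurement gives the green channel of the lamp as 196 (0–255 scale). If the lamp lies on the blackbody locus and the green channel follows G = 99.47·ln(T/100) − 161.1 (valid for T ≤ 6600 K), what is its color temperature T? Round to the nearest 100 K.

ln t = (196 + 161.1) / 99.47 = 3.5900.
t = e^3.5900 = 36.235.
T = 100·t = 3624 K → 3600 K to the nearest 100 K.

3600 K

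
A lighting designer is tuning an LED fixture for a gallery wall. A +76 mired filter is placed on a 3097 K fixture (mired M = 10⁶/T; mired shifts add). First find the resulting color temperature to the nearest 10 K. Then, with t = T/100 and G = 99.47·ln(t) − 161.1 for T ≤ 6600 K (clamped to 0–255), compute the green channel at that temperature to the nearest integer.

M_in = 10⁶/3097 = 322.89; M_out = 322.89 + (+76) = 398.89.
T_out = 10⁶/398.89 = 2506.9 K → 2510 K; t = 25.1.
G = 99.47·ln 25.1 − 161.1 = 99.47·3.2229 − 161.1 = 159.479.
Rounded: 159.

159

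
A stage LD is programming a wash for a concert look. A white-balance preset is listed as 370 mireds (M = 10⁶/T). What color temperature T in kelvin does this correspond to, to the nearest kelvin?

2703 K

T = 10⁶ / 370 = 2702.70 K → 2703 K.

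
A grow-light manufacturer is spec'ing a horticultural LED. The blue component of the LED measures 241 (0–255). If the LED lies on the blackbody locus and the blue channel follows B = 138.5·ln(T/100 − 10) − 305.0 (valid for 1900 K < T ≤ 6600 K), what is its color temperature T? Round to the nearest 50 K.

6150 K

ln(t − 10) = (241 + 305.0) / 138.5 = 3.9422.
t − 10 = e^3.9422 = 51.534, so t = 61.534.
T = 100·t = 6153 K → 6150 K to the nearest 50 K.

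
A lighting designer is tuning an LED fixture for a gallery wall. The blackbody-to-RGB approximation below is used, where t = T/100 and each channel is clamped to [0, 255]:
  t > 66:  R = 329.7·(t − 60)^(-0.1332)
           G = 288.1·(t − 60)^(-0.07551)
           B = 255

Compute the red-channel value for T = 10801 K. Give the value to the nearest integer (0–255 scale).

t = 10801/100 = 108.01; the t > 66 branch applies.
R = 329.7·(108.01 − 60)^(-0.1332) = 329.7·48.01^(-0.1332) = 329.7·0.59710 = 196.864.
Rounded: 197.

197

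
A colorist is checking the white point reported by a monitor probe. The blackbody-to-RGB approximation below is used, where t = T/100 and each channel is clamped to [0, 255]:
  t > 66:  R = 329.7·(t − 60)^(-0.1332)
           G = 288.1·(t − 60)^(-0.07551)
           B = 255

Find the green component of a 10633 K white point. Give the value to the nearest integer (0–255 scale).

216

t = 10633/100 = 106.33; the t > 66 branch applies.
G = 288.1·(106.33 − 60)^(-0.07551) = 288.1·46.33^(-0.07551) = 288.1·0.74853 = 215.652.
Rounded: 216.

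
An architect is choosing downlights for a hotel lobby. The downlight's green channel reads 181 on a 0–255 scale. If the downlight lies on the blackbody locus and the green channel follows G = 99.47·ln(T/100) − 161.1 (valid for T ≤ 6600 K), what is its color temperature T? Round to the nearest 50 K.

ln t = (181 + 161.1) / 99.47 = 3.4392.
t = e^3.4392 = 31.163.
T = 100·t = 3116 K → 3100 K to the nearest 50 K.

3100 K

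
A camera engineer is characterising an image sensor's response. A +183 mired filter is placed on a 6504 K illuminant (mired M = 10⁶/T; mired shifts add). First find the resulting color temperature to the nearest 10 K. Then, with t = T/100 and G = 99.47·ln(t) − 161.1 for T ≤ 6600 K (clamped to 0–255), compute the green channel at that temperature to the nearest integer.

M_in = 10⁶/6504 = 153.75; M_out = 153.75 + (+183) = 336.75.
T_out = 10⁶/336.75 = 2969.5 K → 2970 K; t = 29.7.
G = 99.47·ln 29.7 − 161.1 = 99.47·3.3911 − 161.1 = 176.217.
Rounded: 176.

176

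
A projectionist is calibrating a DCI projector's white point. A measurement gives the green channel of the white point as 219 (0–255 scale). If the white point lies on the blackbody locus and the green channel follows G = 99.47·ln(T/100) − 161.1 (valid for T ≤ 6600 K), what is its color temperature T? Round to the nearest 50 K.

4550 K

ln t = (219 + 161.1) / 99.47 = 3.8213.
t = e^3.8213 = 45.661.
T = 100·t = 4566 K → 4550 K to the nearest 50 K.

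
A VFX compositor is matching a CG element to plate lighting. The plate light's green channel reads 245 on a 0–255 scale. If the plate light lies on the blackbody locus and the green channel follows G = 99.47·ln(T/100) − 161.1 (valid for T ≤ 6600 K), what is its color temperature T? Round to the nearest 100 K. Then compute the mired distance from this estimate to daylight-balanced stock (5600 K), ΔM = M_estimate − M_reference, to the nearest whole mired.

ln t = (245 + 161.1) / 99.47 = 4.0826.
t = e^4.0826 = 59.302.
T = 100·t = 5930 K → 5900 K to the nearest 100 K.
M_estimate = 10⁶/5900 = 169.49; M_reference = 10⁶/5600 = 178.57.
ΔM = 169.49 − 178.57 = -9.08 → -9 mireds.

-9 mireds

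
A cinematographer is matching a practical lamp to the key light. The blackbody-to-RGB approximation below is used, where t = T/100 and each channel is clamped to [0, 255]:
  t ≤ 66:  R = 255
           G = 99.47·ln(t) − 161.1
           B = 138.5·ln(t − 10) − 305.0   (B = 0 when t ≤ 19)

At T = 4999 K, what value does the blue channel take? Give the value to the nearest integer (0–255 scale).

206

t = 4999/100 = 49.99; the t ≤ 66 branch applies.
B = 138.5·ln(49.99 − 10) − 305.0 = 138.5·ln 39.99 − 305.0 = 138.5·3.6886 − 305.0 = 205.875.
Rounded: 206.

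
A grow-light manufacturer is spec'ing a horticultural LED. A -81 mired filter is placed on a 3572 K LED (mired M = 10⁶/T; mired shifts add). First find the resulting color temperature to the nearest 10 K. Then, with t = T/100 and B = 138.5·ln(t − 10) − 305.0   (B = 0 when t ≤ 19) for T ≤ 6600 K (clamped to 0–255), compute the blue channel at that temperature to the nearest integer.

M_in = 10⁶/3572 = 279.96; M_out = 279.96 + (-81) = 198.96.
T_out = 10⁶/198.96 = 5026.3 K → 5030 K; t = 50.3.
B = 138.5·ln(50.3 − 10) − 305.0 = 138.5·ln 40.3 − 305.0 = 138.5·3.6964 − 305.0 = 206.945.
Rounded: 207.

207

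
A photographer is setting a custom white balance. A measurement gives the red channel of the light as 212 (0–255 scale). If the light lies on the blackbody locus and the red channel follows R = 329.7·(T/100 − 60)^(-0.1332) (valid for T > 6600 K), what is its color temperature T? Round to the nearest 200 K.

(t − 60)^(-0.1332) = 212/329.7 = 0.64301.
t − 60 = 0.64301^(1/-0.1332) = 0.64301^(-7.508) = 27.530, so t = 87.530.
T = 100·t = 8753 K → 8800 K to the nearest 200 K.

8800 K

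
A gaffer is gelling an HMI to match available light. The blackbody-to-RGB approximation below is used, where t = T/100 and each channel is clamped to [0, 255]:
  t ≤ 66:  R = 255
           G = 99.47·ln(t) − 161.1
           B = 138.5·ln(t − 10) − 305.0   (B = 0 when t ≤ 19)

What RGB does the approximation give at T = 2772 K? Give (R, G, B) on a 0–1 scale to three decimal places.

t = 2772/100 = 27.72; the t ≤ 66 branch applies.
R = 255 by definition for t ≤ 66.
G = 99.47·ln 27.72 − 161.1 = 99.47·3.3222 − 161.1 = 169.355.
B = 138.5·ln(27.72 − 10) − 305.0 = 138.5·ln 17.72 − 305.0 = 138.5·2.8747 − 305.0 = 93.145.
Dividing each by 255: (1.0000, 0.6641, 0.3653) → (1.000, 0.664, 0.365).

(1.000, 0.664, 0.365)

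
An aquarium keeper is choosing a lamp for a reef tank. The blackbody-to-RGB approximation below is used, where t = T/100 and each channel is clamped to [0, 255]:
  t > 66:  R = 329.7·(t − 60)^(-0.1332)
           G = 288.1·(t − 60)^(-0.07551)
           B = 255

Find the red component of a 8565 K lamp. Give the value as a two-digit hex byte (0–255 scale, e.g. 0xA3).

0xD6

t = 8565/100 = 85.65; the t > 66 branch applies.
R = 329.7·(85.65 − 60)^(-0.1332) = 329.7·25.65^(-0.1332) = 329.7·0.64910 = 214.007.
Rounded: 214; in hex, 0xD6.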